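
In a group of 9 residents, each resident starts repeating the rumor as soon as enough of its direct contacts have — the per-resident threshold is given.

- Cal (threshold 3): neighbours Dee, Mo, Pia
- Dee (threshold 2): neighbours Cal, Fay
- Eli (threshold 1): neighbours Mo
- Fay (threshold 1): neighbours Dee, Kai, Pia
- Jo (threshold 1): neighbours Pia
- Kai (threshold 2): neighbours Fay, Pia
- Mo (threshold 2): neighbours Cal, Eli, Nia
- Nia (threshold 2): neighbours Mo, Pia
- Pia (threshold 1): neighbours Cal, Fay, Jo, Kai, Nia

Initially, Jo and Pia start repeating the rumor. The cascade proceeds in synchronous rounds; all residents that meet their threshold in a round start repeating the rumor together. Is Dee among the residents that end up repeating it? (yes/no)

Round 1 — Jo, Pia start repeating the rumor (initial).
Round 2 — checking thresholds:
  Cal: 1 of 3 neighbours < 3, below threshold.
  Fay: 1 of 3 neighbours ≥ 1, starts repeating the rumor.
  Kai: 1 of 2 neighbours < 2, below threshold.
  Nia: 1 of 2 neighbours < 2, below threshold.
Round 3 — checking thresholds:
  Cal: 1 of 3 neighbours < 3, below threshold.
  Dee: 1 of 2 neighbours < 2, below threshold.
  Kai: 2 of 2 neighbours ≥ 2, starts repeating the rumor.
  Nia: 1 of 2 neighbours < 2, below threshold.
Round 4 — no new spreads; cascade stops.

no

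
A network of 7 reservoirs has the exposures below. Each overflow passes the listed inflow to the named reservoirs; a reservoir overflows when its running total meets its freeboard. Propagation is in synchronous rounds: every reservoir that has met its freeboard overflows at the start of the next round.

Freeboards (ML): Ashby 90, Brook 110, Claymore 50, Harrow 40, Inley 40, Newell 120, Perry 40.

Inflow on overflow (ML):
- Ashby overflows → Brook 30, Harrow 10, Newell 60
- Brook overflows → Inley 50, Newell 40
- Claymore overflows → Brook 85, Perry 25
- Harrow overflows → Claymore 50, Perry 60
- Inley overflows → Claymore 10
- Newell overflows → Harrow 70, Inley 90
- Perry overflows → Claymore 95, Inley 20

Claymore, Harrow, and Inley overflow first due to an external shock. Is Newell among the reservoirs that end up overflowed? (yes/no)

no

Round 1 — Claymore, Harrow, Inley overflow (initial).
  Brook: +85 → 85 < 110
  Perry: +25+60 → 85 ≥ 40
Round 2 — Perry overflows.
No further overflows.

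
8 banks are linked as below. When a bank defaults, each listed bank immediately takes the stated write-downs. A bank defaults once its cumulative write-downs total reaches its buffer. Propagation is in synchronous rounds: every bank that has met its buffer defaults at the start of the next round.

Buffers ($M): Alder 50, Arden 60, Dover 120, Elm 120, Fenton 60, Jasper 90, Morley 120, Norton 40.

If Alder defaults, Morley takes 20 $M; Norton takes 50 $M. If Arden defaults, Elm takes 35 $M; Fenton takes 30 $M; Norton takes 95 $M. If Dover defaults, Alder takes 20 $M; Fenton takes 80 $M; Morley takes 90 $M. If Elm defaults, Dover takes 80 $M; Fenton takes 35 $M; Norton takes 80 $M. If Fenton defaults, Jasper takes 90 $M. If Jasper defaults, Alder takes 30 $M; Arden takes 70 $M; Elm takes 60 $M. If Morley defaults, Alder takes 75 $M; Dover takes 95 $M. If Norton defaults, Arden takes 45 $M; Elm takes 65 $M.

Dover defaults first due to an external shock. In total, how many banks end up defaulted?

Round 1 — Dover defaults (initial).
  Alder: +20 → 20 < 50
  Fenton: +80 → 80 ≥ 60
  Morley: +90 → 90 < 120
Round 2 — Fenton defaults.
  Jasper: +90 → 90 ≥ 90
Round 3 — Jasper defaults.
  Alder: +30 → 50 ≥ 50
  Arden: +70 → 70 ≥ 60
  Elm: +60 → 60 < 120
Round 4 — Alder, Arden default.
  Elm: +35 → 95 < 120
  Morley: +20 → 110 < 120
  Norton: +50+95 → 145 ≥ 40
Round 5 — Norton defaults.
  Elm: +65 → 160 ≥ 120
Round 6 — Elm defaults.
No further defaults.

7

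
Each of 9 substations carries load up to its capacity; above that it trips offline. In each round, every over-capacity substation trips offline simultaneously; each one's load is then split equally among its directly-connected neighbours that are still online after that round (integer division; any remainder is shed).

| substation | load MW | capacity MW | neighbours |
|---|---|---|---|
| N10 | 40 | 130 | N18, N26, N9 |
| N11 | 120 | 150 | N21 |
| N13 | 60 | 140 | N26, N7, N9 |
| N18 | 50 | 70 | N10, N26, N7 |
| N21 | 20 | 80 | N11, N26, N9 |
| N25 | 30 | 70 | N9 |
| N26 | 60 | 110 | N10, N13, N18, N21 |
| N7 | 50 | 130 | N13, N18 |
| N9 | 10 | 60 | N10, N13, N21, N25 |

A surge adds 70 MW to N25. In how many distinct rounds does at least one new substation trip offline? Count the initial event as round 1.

Round 1 — N25 at 100 > 70. N25 trips offline.
  N25 sheds 100 MW to N9: 100 each.
    N9: 10+100 = 110 > 60
Round 2 — N9 trips offline.
  N9 sheds 110 MW to N10, N13, N21: 36 each (2 lost).
    N10: 40+36 = 76 ≤ 130
    N13: 60+36 = 96 ≤ 140
    N21: 20+36 = 56 ≤ 80
No further trips.

2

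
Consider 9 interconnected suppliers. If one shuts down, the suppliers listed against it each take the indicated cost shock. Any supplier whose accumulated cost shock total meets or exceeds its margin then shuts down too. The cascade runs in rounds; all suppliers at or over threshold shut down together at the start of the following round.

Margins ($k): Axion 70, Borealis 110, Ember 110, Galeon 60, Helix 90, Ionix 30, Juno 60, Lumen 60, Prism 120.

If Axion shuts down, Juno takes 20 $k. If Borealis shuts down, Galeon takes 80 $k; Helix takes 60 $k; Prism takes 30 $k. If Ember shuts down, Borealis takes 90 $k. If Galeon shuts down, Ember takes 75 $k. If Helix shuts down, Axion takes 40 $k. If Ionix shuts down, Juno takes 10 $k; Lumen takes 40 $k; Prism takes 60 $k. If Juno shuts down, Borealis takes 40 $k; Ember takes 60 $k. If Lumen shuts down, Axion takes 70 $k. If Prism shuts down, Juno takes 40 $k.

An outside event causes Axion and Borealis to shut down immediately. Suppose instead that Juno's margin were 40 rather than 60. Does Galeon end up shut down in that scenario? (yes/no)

yes

With Juno's margin at 40:
Round 1 — Axion, Borealis shut down (initial).
  Galeon: +80 → 80 ≥ 60
  Helix: +60 → 60 < 90
  Juno: +20 → 20 < 40
  Prism: +30 → 30 < 120
Round 2 — Galeon shuts down.
  Ember: +75 → 75 < 110
No further shutdowns.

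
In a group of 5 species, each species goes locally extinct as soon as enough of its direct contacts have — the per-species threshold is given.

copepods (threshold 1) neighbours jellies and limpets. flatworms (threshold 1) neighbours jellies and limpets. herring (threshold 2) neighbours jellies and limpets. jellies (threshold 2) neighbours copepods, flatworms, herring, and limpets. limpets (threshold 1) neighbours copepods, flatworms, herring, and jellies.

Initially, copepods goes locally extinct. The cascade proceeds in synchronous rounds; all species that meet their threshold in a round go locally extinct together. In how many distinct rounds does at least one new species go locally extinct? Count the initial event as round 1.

Round 1 — copepods goes locally extinct (initial).
Round 2 — checking thresholds:
  jellies: 1 of 4 neighbours < 2, below threshold.
  limpets: 1 of 4 neighbours ≥ 1, goes locally extinct.
Round 3 — checking thresholds:
  flatworms: 1 of 2 neighbours ≥ 1, goes locally extinct.
  herring: 1 of 2 neighbours < 2, below threshold.
  jellies: 2 of 4 neighbours ≥ 2, goes locally extinct.
Round 4 — checking thresholds:
  herring: 2 of 2 neighbours ≥ 2, goes locally extinct.
Round 5 — no new extinctions; cascade stops.

4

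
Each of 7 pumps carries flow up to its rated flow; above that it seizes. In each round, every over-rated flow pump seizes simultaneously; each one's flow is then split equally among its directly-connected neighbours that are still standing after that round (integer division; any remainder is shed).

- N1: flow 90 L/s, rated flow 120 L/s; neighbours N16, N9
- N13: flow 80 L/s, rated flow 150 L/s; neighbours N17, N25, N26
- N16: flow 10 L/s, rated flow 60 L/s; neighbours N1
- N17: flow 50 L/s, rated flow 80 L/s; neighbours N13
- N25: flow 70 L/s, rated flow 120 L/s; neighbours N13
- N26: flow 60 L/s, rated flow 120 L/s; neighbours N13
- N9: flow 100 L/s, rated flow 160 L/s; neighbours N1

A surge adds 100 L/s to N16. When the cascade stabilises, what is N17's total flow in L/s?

Round 1 — N16 at 110 > 60. N16 seizes.
  N16 sheds 110 L/s to N1: 110 each.
    N1: 90+110 = 200 > 120
Round 2 — N1 seizes.
  N1 sheds 200 L/s to N9: 200 each.
    N9: 100+200 = 300 > 160
Round 3 — N9 seizes.
  N9 sheds 300 L/s: no online neighbours, lost.
No further seizures.

50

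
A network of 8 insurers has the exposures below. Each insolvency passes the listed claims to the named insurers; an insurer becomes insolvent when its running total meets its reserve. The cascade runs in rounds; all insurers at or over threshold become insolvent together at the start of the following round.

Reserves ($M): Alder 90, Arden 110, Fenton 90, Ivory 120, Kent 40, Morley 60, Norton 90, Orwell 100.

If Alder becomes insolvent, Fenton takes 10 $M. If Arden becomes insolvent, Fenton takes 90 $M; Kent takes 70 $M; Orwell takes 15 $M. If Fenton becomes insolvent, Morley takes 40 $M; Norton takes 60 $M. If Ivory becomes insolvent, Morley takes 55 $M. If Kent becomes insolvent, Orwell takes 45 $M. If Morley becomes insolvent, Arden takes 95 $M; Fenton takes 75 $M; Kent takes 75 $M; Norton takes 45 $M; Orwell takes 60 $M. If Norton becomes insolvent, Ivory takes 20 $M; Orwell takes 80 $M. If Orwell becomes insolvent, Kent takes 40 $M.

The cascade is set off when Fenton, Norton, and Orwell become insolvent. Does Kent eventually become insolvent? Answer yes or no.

yes

Round 1 — Fenton, Norton, Orwell become insolvent (initial).
  Ivory: +20 → 20 < 120
  Kent: +40 → 40 ≥ 40
  Morley: +40 → 40 < 60
Round 2 — Kent becomes insolvent.
No further insolvencies.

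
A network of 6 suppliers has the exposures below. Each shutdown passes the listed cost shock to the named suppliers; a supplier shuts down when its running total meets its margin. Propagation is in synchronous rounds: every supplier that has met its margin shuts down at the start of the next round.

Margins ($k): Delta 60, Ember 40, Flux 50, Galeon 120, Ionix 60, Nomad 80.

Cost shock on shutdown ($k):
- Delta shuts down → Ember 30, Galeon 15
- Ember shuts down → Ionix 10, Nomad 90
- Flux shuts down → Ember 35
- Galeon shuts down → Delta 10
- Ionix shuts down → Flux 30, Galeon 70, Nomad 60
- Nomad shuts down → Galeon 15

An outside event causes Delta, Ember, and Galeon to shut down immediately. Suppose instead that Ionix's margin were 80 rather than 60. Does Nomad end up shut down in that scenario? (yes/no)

yes

With Ionix's margin at 80:
Round 1 — Delta, Ember, Galeon shut down (initial).
  Ionix: +10 → 10 < 80
  Nomad: +90 → 90 ≥ 80
Round 2 — Nomad shuts down.
No further shutdowns.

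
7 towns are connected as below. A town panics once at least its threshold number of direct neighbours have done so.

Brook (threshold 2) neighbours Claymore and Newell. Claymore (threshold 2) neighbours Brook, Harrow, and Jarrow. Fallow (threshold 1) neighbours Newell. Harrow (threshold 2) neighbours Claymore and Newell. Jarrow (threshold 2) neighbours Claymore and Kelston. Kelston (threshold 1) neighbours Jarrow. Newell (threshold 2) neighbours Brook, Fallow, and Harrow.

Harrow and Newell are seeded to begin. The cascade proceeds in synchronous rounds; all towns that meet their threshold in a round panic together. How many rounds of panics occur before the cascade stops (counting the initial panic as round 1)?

Round 1 — Harrow, Newell panic (initial).
Round 2 — checking thresholds:
  Brook: 1 of 2 neighbours < 2, not yet.
  Claymore: 1 of 3 neighbours < 2, not yet.
  Fallow: 1 of 1 neighbours ≥ 1, panics.
Round 3 — no new panics; cascade stops.

2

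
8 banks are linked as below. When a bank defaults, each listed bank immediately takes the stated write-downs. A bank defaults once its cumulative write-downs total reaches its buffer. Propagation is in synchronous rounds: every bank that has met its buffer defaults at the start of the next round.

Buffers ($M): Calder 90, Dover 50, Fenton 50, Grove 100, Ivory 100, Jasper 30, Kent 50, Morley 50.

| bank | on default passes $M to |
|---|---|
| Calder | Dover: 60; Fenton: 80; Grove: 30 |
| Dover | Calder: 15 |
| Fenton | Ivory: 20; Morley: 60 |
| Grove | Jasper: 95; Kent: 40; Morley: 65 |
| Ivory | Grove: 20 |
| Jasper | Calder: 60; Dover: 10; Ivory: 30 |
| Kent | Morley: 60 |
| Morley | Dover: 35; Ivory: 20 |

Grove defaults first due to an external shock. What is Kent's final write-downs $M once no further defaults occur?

Round 1 — Grove defaults (initial).
  Jasper: +95 → 95 ≥ 30
  Kent: +40 → 40 < 50
  Morley: +65 → 65 ≥ 50
Round 2 — Jasper, Morley default.
  Calder: +60 → 60 < 90
  Dover: +10+35 → 45 < 50
  Ivory: +30+20 → 50 < 100
No further defaults.

40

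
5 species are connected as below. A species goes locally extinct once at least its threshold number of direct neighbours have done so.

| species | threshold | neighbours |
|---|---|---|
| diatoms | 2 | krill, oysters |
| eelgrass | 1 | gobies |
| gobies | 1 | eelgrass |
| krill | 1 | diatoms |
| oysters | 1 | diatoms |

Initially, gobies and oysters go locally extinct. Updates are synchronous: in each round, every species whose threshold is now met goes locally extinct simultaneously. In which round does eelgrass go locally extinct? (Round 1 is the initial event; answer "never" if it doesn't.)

2

Round 1 — gobies, oysters go locally extinct (initial).
Round 2 — checking thresholds:
  diatoms: 1 of 2 neighbours < 2, below threshold.
  eelgrass: 1 of 1 neighbours ≥ 1, goes locally extinct.
Round 3 — no new extinctions; cascade stops.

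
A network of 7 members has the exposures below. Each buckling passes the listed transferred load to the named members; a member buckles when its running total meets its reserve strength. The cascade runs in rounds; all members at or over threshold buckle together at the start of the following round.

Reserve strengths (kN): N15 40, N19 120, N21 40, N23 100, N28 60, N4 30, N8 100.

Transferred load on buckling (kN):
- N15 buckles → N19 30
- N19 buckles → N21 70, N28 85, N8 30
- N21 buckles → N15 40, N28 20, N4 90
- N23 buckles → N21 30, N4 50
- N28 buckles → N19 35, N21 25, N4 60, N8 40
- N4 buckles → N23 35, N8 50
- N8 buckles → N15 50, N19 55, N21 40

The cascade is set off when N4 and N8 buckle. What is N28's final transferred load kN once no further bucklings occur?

20

Round 1 — N4, N8 buckle (initial).
  N15: +50 → 50 ≥ 40
  N19: +55 → 55 < 120
  N21: +40 → 40 ≥ 40
  N23: +35 → 35 < 100
Round 2 — N15, N21 buckle.
  N19: +30 → 85 < 120
  N28: +20 → 20 < 60
No further bucklings.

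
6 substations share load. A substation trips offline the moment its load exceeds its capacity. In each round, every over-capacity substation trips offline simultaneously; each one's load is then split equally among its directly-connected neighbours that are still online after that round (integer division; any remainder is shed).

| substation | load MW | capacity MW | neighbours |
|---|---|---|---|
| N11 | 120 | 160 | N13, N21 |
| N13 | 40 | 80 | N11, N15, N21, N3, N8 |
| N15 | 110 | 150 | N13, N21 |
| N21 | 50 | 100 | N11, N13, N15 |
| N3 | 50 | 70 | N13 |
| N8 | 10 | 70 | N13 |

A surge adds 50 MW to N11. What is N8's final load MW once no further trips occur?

51

Round 1 — N11 at 170 > 160. N11 trips offline.
  N11 sheds 170 MW to N13, N21: 85 each.
    N13: 40+85 = 125 > 80
    N21: 50+85 = 135 > 100
Round 2 — N13, N21 trip offline.
  N13 sheds 125 MW to N15, N3, N8: 41 each (2 lost).
    N15: 110+41 = 151 > 150
    N3: 50+41 = 91 > 70
    N8: 10+41 = 51 ≤ 70
  N21 sheds 135 MW to N15: 135 each.
    N15: 151+135 = 286 > 150
Round 3 — N15, N3 trip offline.
  N15 sheds 286 MW: no online neighbours, lost.
  N3 sheds 91 MW: no online neighbours, lost.
No further trips.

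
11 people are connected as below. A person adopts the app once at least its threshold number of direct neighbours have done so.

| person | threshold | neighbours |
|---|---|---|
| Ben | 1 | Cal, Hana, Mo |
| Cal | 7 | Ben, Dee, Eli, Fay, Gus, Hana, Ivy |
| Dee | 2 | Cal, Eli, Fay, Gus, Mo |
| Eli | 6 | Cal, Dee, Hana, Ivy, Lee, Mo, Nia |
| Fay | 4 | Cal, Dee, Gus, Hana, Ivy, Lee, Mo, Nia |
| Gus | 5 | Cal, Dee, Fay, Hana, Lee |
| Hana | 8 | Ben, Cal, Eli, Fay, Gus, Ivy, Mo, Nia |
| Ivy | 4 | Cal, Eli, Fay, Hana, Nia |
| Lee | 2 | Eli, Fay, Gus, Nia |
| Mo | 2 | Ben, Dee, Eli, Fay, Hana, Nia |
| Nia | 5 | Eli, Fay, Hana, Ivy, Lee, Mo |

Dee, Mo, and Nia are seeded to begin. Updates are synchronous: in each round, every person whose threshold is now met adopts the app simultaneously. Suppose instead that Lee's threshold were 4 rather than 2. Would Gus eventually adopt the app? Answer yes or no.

no

With Lee's threshold at 4:
Round 1 — Dee, Mo, Nia adopt the app (initial).
Round 2 — checking thresholds:
  Ben: 1 of 3 neighbours ≥ 1, adopts the app.
  Cal: 1 of 7 neighbours < 7, holds.
  Eli: 3 of 7 neighbours < 6, holds.
  Fay: 3 of 8 neighbours < 4, holds.
  Gus: 1 of 5 neighbours < 5, holds.
  Hana: 2 of 8 neighbours < 8, holds.
  Ivy: 1 of 5 neighbours < 4, holds.
  Lee: 1 of 4 neighbours < 4, holds.
Round 3 — no new adoptions; cascade stops.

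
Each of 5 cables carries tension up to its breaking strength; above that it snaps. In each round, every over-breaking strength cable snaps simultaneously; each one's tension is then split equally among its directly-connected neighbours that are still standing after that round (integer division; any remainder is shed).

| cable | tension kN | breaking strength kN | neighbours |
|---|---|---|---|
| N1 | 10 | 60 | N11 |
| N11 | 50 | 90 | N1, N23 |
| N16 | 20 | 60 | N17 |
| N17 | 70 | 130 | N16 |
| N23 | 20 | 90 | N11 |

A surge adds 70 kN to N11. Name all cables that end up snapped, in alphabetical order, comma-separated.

N1, N11

Round 1 — N11 at 120 > 90. N11 snaps.
  N11 sheds 120 kN to N1, N23: 60 each.
    N1: 10+60 = 70 > 60
    N23: 20+60 = 80 ≤ 90
Round 2 — N1 snaps.
  N1 sheds 70 kN: no online neighbours, lost.
No further breaks.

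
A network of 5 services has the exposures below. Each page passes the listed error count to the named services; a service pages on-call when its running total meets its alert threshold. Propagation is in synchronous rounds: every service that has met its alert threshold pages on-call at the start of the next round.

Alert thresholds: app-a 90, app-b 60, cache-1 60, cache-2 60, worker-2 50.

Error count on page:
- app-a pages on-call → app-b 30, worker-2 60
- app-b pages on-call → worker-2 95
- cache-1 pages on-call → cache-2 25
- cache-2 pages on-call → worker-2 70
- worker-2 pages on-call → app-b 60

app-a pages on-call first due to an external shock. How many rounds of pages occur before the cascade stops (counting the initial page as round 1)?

Round 1 — app-a pages on-call (initial).
  app-b: +30 → 30 < 60
  worker-2: +60 → 60 ≥ 50
Round 2 — worker-2 pages on-call.
  app-b: +60 → 90 ≥ 60
Round 3 — app-b pages on-call.
No further pages.

3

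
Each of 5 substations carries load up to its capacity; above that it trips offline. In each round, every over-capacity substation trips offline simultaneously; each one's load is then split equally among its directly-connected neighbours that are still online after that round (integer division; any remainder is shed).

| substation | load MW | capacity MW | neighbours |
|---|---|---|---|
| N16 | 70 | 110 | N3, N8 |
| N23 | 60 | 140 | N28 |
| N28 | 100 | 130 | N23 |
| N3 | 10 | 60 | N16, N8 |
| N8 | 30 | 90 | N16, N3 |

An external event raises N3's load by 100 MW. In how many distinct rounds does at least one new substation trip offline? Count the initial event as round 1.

3

Round 1 — N3 at 110 > 60. N3 trips offline.
  N3 sheds 110 MW to N16, N8: 55 each.
    N16: 70+55 = 125 > 110
    N8: 30+55 = 85 ≤ 90
Round 2 — N16 trips offline.
  N16 sheds 125 MW to N8: 125 each.
    N8: 85+125 = 210 > 90
Round 3 — N8 trips offline.
  N8 sheds 210 MW: no online neighbours, lost.
No further trips.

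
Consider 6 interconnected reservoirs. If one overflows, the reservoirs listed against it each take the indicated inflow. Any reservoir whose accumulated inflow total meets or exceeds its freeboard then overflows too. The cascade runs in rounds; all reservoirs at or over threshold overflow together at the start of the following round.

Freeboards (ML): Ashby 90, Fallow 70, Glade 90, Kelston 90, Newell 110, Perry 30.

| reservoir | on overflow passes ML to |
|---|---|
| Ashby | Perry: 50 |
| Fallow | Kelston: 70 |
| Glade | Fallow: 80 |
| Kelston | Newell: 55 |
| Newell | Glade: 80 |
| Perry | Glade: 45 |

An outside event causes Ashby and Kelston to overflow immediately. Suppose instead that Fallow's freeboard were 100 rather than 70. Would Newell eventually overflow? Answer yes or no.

With Fallow's freeboard at 100:
Round 1 — Ashby, Kelston overflow (initial).
  Newell: +55 → 55 < 110
  Perry: +50 → 50 ≥ 30
Round 2 — Perry overflows.
  Glade: +45 → 45 < 90
No further overflows.

no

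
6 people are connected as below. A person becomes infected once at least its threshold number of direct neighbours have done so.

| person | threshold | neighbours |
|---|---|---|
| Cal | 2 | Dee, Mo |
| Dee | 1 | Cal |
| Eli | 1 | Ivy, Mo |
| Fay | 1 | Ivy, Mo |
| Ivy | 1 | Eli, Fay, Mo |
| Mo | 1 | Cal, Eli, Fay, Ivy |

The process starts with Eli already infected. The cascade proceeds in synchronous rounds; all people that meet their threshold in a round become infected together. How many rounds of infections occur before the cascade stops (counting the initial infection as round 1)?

3

Round 1 — Eli becomes infected (initial).
Round 2 — checking thresholds:
  Ivy: 1 of 3 neighbours ≥ 1, becomes infected.
  Mo: 1 of 4 neighbours ≥ 1, becomes infected.
Round 3 — checking thresholds:
  Cal: 1 of 2 neighbours < 2, below threshold.
  Fay: 2 of 2 neighbours ≥ 1, becomes infected.
Round 4 — no new infections; cascade stops.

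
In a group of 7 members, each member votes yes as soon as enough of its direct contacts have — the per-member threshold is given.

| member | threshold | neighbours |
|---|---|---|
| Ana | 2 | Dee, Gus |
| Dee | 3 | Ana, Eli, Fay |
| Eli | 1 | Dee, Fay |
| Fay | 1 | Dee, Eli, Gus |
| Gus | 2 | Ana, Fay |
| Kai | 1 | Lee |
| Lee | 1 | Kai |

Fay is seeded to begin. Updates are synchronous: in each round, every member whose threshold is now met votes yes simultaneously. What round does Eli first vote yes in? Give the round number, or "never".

2

Round 1 — Fay votes yes (initial).
Round 2 — checking thresholds:
  Dee: 1 of 3 neighbours < 3, not yet.
  Eli: 1 of 2 neighbours ≥ 1, votes yes.
  Gus: 1 of 2 neighbours < 2, not yet.
Round 3 — no new yes votes; cascade stops.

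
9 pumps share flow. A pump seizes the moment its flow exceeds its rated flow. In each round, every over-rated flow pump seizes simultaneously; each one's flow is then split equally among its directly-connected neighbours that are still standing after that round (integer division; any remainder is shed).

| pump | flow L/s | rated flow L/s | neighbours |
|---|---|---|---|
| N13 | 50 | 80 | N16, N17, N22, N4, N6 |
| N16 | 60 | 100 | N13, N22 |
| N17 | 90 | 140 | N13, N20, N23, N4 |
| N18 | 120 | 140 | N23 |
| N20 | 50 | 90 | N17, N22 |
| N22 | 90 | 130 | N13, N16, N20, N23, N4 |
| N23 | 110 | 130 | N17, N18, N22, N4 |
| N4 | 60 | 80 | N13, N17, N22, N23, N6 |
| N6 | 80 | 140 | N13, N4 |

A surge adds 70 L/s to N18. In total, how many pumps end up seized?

Round 1 — N18 at 190 > 140. N18 seizes.
  N18 sheds 190 L/s to N23: 190 each.
    N23: 110+190 = 300 > 130
Round 2 — N23 seizes.
  N23 sheds 300 L/s to N17, N22, N4: 100 each.
    N17: 90+100 = 190 > 140
    N22: 90+100 = 190 > 130
    N4: 60+100 = 160 > 80
Round 3 — N17, N22, N4 seize.
  N17 sheds 190 L/s to N13, N20: 95 each.
    N13: 50+95 = 145 > 80
    N20: 50+95 = 145 > 90
  N22 sheds 190 L/s to N13, N16, N20: 63 each (1 lost).
    N13: 145+63 = 208 > 80
    N16: 60+63 = 123 > 100
    N20: 145+63 = 208 > 90
  N4 sheds 160 L/s to N13, N6: 80 each.
    N13: 208+80 = 288 > 80
    N6: 80+80 = 160 > 140
Round 4 — N13, N16, N20, N6 seize.
  N13 sheds 288 L/s: no online neighbours, lost.
  N16 sheds 123 L/s: no online neighbours, lost.
  N20 sheds 208 L/s: no online neighbours, lost.
  N6 sheds 160 L/s: no online neighbours, lost.
No further seizures.

9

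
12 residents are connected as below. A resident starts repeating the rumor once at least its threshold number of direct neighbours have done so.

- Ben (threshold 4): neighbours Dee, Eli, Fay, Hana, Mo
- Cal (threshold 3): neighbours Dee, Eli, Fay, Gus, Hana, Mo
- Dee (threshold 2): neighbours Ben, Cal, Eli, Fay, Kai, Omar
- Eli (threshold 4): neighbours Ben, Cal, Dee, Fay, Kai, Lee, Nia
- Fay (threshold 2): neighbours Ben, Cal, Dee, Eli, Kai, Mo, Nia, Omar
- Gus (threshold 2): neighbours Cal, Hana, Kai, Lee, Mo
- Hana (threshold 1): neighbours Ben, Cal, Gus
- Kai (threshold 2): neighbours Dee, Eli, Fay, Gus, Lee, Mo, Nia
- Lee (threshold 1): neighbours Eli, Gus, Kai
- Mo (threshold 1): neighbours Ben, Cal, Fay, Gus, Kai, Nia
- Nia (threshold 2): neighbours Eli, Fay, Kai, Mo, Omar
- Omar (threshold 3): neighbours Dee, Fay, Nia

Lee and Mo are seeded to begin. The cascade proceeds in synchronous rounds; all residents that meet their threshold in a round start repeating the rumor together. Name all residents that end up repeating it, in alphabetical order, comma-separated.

Round 1 — Lee, Mo start repeating the rumor (initial).
Round 2 — checking thresholds:
  Ben: 1 of 5 neighbours < 4, holds.
  Cal: 1 of 6 neighbours < 3, holds.
  Eli: 1 of 7 neighbours < 4, holds.
  Fay: 1 of 8 neighbours < 2, holds.
  Gus: 2 of 5 neighbours ≥ 2, starts repeating the rumor.
  Kai: 2 of 7 neighbours ≥ 2, starts repeating the rumor.
  Nia: 1 of 5 neighbours < 2, holds.
Round 3 — checking thresholds:
  Ben: 1 of 5 neighbours < 4, holds.
  Cal: 2 of 6 neighbours < 3, holds.
  Dee: 1 of 6 neighbours < 2, holds.
  Eli: 2 of 7 neighbours < 4, holds.
  Fay: 2 of 8 neighbours ≥ 2, starts repeating the rumor.
  Hana: 1 of 3 neighbours ≥ 1, starts repeating the rumor.
  Nia: 2 of 5 neighbours ≥ 2, starts repeating the rumor.
Round 4 — checking thresholds:
  Ben: 3 of 5 neighbours < 4, holds.
  Cal: 4 of 6 neighbours ≥ 3, starts repeating the rumor.
  Dee: 2 of 6 neighbours ≥ 2, starts repeating the rumor.
  Eli: 4 of 7 neighbours ≥ 4, starts repeating the rumor.
  Omar: 2 of 3 neighbours < 3, holds.
Round 5 — checking thresholds:
  Ben: 5 of 5 neighbours ≥ 4, starts repeating the rumor.
  Omar: 3 of 3 neighbours ≥ 3, starts repeating the rumor.
Round 6 — no new spreads; cascade stops.

Ben, Cal, Dee, Eli, Fay, Gus, Hana, Kai, Lee, Mo, Nia, Omar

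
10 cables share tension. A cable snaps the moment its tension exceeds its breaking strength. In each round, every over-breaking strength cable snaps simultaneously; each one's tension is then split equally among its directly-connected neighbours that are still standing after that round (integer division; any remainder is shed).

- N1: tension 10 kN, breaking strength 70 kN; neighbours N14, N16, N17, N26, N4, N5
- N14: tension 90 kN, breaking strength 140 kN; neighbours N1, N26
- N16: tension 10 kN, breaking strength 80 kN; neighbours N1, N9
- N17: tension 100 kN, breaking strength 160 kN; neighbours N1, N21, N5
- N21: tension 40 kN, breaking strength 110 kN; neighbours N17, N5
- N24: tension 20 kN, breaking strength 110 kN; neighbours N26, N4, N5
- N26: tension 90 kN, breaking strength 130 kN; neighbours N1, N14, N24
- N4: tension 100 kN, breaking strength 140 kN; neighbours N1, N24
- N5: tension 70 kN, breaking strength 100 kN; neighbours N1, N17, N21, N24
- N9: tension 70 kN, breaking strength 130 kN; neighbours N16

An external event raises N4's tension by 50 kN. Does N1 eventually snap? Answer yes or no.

yes

Round 1 — N4 at 150 > 140. N4 snaps.
  N4 sheds 150 kN to N1, N24: 75 each.
    N1: 10+75 = 85 > 70
    N24: 20+75 = 95 ≤ 110
Round 2 — N1 snaps.
  N1 sheds 85 kN to N14, N16, N17, N26, N5: 17 each.
    N14: 90+17 = 107 ≤ 140
    N16: 10+17 = 27 ≤ 80
    N17: 100+17 = 117 ≤ 160
    N26: 90+17 = 107 ≤ 130
    N5: 70+17 = 87 ≤ 100
No further breaks.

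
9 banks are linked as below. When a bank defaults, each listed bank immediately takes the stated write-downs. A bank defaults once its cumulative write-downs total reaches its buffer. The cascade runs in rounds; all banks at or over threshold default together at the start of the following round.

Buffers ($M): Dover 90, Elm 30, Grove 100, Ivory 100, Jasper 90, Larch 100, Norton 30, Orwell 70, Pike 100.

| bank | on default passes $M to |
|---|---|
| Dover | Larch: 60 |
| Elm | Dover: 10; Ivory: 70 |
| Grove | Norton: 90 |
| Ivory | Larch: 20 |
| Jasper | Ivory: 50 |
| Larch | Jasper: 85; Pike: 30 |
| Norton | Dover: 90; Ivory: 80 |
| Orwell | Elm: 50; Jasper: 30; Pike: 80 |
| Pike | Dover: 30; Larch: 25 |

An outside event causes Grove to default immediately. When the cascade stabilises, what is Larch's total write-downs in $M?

Round 1 — Grove defaults (initial).
  Norton: +90 → 90 ≥ 30
Round 2 — Norton defaults.
  Dover: +90 → 90 ≥ 90
  Ivory: +80 → 80 < 100
Round 3 — Dover defaults.
  Larch: +60 → 60 < 100
No further defaults.

60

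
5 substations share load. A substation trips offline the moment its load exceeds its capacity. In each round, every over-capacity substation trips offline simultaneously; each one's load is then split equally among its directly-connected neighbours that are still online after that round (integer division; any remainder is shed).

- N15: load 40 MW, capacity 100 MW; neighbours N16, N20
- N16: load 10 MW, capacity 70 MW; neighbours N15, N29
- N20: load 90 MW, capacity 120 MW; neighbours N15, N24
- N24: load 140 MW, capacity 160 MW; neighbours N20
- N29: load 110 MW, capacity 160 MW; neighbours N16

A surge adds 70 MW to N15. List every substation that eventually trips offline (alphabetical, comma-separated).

Round 1 — N15 at 110 > 100. N15 trips offline.
  N15 sheds 110 MW to N16, N20: 55 each.
    N16: 10+55 = 65 ≤ 70
    N20: 90+55 = 145 > 120
Round 2 — N20 trips offline.
  N20 sheds 145 MW to N24: 145 each.
    N24: 140+145 = 285 > 160
Round 3 — N24 trips offline.
  N24 sheds 285 MW: no online neighbours, lost.
No further trips.

N15, N20, N24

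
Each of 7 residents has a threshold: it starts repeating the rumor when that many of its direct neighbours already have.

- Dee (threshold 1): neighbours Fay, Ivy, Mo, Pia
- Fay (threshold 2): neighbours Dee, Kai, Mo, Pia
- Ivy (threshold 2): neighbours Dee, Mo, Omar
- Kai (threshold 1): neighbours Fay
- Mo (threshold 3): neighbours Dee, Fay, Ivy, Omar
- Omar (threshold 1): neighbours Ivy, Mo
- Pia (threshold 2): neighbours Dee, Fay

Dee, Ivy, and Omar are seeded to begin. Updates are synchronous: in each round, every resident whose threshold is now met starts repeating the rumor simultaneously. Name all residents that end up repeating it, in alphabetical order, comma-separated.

Round 1 — Dee, Ivy, Omar start repeating the rumor (initial).
Round 2 — checking thresholds:
  Fay: 1 of 4 neighbours < 2, holds.
  Mo: 3 of 4 neighbours ≥ 3, starts repeating the rumor.
  Pia: 1 of 2 neighbours < 2, holds.
Round 3 — checking thresholds:
  Fay: 2 of 4 neighbours ≥ 2, starts repeating the rumor.
  Pia: 1 of 2 neighbours < 2, holds.
Round 4 — checking thresholds:
  Kai: 1 of 1 neighbours ≥ 1, starts repeating the rumor.
  Pia: 2 of 2 neighbours ≥ 2, starts repeating the rumor.
Round 5 — no new spreads; cascade stops.

Dee, Fay, Ivy, Kai, Mo, Omar, Pia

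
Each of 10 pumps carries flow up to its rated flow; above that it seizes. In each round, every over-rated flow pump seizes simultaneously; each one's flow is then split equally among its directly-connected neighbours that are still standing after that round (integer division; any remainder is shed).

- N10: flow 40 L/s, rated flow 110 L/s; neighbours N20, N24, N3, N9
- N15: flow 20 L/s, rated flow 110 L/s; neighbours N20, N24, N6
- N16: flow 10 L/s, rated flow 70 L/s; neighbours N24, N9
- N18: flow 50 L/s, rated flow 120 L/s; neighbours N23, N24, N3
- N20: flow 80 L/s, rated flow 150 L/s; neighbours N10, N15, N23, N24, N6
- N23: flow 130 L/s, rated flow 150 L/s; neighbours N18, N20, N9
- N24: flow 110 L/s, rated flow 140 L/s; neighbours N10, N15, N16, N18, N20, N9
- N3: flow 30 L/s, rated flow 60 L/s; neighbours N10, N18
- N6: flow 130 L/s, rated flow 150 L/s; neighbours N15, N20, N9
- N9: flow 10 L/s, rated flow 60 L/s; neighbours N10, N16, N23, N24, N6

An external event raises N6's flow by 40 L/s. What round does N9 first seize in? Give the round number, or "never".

2

Round 1 — N6 at 170 > 150. N6 seizes.
  N6 sheds 170 L/s to N15, N20, N9: 56 each (2 lost).
    N15: 20+56 = 76 ≤ 110
    N20: 80+56 = 136 ≤ 150
    N9: 10+56 = 66 > 60
Round 2 — N9 seizes.
  N9 sheds 66 L/s to N10, N16, N23, N24: 16 each (2 lost).
    N10: 40+16 = 56 ≤ 110
    N16: 10+16 = 26 ≤ 70
    N23: 130+16 = 146 ≤ 150
    N24: 110+16 = 126 ≤ 140
No further seizures.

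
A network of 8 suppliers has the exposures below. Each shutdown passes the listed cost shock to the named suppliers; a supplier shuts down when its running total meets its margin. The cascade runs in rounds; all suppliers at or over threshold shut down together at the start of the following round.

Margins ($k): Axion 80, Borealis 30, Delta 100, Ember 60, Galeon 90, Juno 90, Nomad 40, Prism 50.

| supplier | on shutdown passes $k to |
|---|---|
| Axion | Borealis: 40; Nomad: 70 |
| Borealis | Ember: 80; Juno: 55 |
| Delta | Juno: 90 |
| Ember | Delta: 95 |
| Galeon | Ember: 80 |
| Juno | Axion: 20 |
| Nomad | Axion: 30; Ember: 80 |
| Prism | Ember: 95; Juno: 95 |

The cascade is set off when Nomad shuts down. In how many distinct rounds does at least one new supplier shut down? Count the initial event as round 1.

2

Round 1 — Nomad shuts down (initial).
  Axion: +30 → 30 < 80
  Ember: +80 → 80 ≥ 60
Round 2 — Ember shuts down.
  Delta: +95 → 95 < 100
No further shutdowns.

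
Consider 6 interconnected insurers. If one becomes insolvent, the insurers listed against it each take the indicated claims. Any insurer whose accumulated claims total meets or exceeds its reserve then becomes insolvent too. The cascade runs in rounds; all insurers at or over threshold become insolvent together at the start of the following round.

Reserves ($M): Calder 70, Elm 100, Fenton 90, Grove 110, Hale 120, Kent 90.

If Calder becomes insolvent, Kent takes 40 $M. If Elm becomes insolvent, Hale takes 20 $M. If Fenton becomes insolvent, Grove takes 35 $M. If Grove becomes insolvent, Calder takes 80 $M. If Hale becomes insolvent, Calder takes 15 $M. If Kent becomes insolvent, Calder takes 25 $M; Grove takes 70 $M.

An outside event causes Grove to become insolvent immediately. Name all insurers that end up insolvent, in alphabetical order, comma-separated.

Round 1 — Grove becomes insolvent (initial).
  Calder: +80 → 80 ≥ 70
Round 2 — Calder becomes insolvent.
  Kent: +40 → 40 < 90
No further insolvencies.

Calder, Grove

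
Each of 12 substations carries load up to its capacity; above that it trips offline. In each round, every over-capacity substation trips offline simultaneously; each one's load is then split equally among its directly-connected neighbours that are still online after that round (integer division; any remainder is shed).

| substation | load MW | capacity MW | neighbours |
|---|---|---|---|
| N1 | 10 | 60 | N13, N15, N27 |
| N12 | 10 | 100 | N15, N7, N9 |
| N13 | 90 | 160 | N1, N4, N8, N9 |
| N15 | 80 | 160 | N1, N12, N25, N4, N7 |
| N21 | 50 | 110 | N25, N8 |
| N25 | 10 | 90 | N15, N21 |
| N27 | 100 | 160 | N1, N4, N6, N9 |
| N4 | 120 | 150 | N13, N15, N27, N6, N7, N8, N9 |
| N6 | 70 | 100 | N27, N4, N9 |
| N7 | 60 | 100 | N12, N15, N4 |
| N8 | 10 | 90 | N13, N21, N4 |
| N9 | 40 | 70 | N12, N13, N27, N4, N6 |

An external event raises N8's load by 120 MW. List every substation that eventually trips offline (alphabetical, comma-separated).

Round 1 — N8 at 130 > 90. N8 trips offline.
  N8 sheds 130 MW to N13, N21, N4: 43 each (1 lost).
    N13: 90+43 = 133 ≤ 160
    N21: 50+43 = 93 ≤ 110
    N4: 120+43 = 163 > 150
Round 2 — N4 trips offline.
  N4 sheds 163 MW to N13, N15, N27, N6, N7, N9: 27 each (1 lost).
    N13: 133+27 = 160 ≤ 160
    N15: 80+27 = 107 ≤ 160
    N27: 100+27 = 127 ≤ 160
    N6: 70+27 = 97 ≤ 100
    N7: 60+27 = 87 ≤ 100
    N9: 40+27 = 67 ≤ 70
No further trips.

N4, N8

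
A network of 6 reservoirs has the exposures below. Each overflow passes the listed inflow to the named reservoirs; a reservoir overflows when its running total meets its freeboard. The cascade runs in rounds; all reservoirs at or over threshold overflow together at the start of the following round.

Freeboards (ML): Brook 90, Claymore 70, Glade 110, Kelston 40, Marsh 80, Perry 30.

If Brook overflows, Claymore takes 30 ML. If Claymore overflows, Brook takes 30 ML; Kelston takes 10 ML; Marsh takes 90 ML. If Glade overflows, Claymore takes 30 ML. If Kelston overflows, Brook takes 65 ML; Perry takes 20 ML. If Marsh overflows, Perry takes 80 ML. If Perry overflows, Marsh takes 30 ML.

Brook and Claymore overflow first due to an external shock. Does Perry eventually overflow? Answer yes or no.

Round 1 — Brook, Claymore overflow (initial).
  Kelston: +10 → 10 < 40
  Marsh: +90 → 90 ≥ 80
Round 2 — Marsh overflows.
  Perry: +80 → 80 ≥ 30
Round 3 — Perry overflows.
No further overflows.

yes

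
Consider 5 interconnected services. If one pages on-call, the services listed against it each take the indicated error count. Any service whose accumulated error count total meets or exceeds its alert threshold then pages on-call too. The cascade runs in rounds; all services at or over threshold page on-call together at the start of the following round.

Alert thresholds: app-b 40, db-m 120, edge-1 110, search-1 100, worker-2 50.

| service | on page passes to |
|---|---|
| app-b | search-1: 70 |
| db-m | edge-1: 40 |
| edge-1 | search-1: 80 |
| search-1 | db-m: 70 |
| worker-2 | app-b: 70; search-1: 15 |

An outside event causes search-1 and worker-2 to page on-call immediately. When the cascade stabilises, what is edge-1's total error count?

Round 1 — search-1, worker-2 page on-call (initial).
  app-b: +70 → 70 ≥ 40
  db-m: +70 → 70 < 120
Round 2 — app-b pages on-call.
No further pages.

0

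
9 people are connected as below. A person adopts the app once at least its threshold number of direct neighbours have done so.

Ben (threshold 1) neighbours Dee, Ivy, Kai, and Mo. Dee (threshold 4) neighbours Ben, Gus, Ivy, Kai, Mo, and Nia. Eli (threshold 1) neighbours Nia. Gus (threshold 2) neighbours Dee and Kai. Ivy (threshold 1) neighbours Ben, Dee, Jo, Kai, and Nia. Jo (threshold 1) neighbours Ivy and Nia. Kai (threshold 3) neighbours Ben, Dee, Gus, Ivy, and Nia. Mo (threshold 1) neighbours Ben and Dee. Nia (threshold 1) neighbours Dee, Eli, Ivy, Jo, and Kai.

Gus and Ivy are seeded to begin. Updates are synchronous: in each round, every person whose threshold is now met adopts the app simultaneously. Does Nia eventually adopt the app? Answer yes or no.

Round 1 — Gus, Ivy adopt the app (initial).
Round 2 — checking thresholds:
  Ben: 1 of 4 neighbours ≥ 1, adopts the app.
  Dee: 2 of 6 neighbours < 4, below threshold.
  Jo: 1 of 2 neighbours ≥ 1, adopts the app.
  Kai: 2 of 5 neighbours < 3, below threshold.
  Nia: 1 of 5 neighbours ≥ 1, adopts the app.
Round 3 — checking thresholds:
  Dee: 4 of 6 neighbours ≥ 4, adopts the app.
  Eli: 1 of 1 neighbours ≥ 1, adopts the app.
  Kai: 4 of 5 neighbours ≥ 3, adopts the app.
  Mo: 1 of 2 neighbours ≥ 1, adopts the app.
Round 4 — no new adoptions; cascade stops.

yes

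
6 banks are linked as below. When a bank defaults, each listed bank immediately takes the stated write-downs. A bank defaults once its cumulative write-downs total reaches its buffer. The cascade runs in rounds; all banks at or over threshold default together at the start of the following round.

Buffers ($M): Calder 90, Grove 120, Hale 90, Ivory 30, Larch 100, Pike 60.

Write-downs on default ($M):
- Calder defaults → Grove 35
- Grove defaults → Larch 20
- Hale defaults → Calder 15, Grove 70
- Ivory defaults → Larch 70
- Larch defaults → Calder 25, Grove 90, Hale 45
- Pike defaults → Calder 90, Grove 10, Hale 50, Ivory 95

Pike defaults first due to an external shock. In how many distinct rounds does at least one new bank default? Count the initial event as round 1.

2

Round 1 — Pike defaults (initial).
  Calder: +90 → 90 ≥ 90
  Grove: +10 → 10 < 120
  Hale: +50 → 50 < 90
  Ivory: +95 → 95 ≥ 30
Round 2 — Calder, Ivory default.
  Grove: +35 → 45 < 120
  Larch: +70 → 70 < 100
No further defaults.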